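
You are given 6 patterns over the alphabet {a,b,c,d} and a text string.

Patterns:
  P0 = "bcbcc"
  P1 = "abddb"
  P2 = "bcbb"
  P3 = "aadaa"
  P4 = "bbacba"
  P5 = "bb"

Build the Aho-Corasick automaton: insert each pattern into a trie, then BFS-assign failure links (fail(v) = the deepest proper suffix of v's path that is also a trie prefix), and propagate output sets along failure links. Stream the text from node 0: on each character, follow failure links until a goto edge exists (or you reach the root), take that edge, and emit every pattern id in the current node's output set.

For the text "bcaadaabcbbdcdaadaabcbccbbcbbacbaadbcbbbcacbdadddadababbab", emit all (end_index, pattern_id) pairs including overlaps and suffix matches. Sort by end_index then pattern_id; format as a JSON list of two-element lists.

Build:
Trie (insert patterns):
  n0 'ε': a→6 b→1
  n1 'b': b→16 c→2
  n2 'bc': b→3
  n3 'bcb': b→11 c→4
  n4 'bcbc': c→5
  n5 'bcbcc': ·  [P0 ends]
  n6 'a': a→12 b→7
  n7 'ab': d→8
  n8 'abd': d→9
  n9 'abdd': b→10
  n10 'abddb': ·  [P1 ends]
  n11 'bcbb': ·  [P2 ends]
  n12 'aa': d→13
  n13 'aad': a→14
  n14 'aada': a→15
  n15 'aadaa': ·  [P3 ends]
  n16 'bb': a→17  [P5 ends]
  n17 'bba': c→18
  n18 'bbac': b→19
  n19 'bbacb': a→20
  n20 'bbacba': ·  [P4 ends]

BFS fail/out derivation:
  fail(1) 'b': from fail(0)=0 chase 'b': 0 ⇒ 0;  out=∅∪out(0)=∅
  fail(6) 'a': from fail(0)=0 chase 'a': 0 ⇒ 0;  out=∅∪out(0)=∅
  fail(2) 'bc': from fail(1)=0 chase 'c': 0 ⇒ 0;  out=∅∪out(0)=∅
  fail(7) 'ab': from fail(6)=0 chase 'b': 0 ⇒ 1;  out=∅∪out(1)=∅
  fail(12) 'aa': from fail(6)=0 chase 'a': 0 ⇒ 6;  out=∅∪out(6)=∅
  fail(16) 'bb': from fail(1)=0 chase 'b': 0 ⇒ 1;  out={5}∪out(1)={5}
  fail(3) 'bcb': from fail(2)=0 chase 'b': 0 ⇒ 1;  out=∅∪out(1)=∅
  fail(8) 'abd': from fail(7)=1 chase 'd': 1→0 ⇒ 0;  out=∅∪out(0)=∅
  fail(13) 'aad': from fail(12)=6 chase 'd': 6→0 ⇒ 0;  out=∅∪out(0)=∅
  fail(17) 'bba': from fail(16)=1 chase 'a': 1→0 ⇒ 6;  out=∅∪out(6)=∅
  fail(4) 'bcbc': from fail(3)=1 chase 'c': 1 ⇒ 2;  out=∅∪out(2)=∅
  fail(9) 'abdd': from fail(8)=0 chase 'd': 0 ⇒ 0;  out=∅∪out(0)=∅
  fail(11) 'bcbb': from fail(3)=1 chase 'b': 1 ⇒ 16;  out={2}∪out(16)={2,5}
  fail(14) 'aada': from fail(13)=0 chase 'a': 0 ⇒ 6;  out=∅∪out(6)=∅
  fail(18) 'bbac': from fail(17)=6 chase 'c': 6→0 ⇒ 0;  out=∅∪out(0)=∅
  fail(5) 'bcbcc': from fail(4)=2 chase 'c': 2→0 ⇒ 0;  out={0}∪out(0)={0}
  fail(10) 'abddb': from fail(9)=0 chase 'b': 0 ⇒ 1;  out={1}∪out(1)={1}
  fail(15) 'aadaa': from fail(14)=6 chase 'a': 6 ⇒ 12;  out={3}∪out(12)={3}
  fail(19) 'bbacb': from fail(18)=0 chase 'b': 0 ⇒ 1;  out=∅∪out(1)=∅
  fail(20) 'bbacba': from fail(19)=1 chase 'a': 1→0 ⇒ 6;  out={4}∪out(6)={4}

Scan:
[0] read 'b'  n0⇒n1
[1] read 'c'  n1⇒n2
[2] read 'a'  n2⇒n6 ·f
[3] read 'a'  n6⇒n12
[4] read 'd'  n12⇒n13
[5] read 'a'  n13⇒n14
[6] read 'a'  n14⇒n15  ** P3@[2:6]
[7] read 'b'  n15⇒n7 ·f
[8] read 'c'  n7⇒n2 ·f
[9] read 'b'  n2⇒n3
[10] read 'b'  n3⇒n11  ** P2@[7:10],P5@[9:10]
[11] read 'd'  n11⇒n0 ·f
[12] read 'c'  n0⇒n0
[13] read 'd'  n0⇒n0
[14] read 'a'  n0⇒n6
[15] read 'a'  n6⇒n12
[16] read 'd'  n12⇒n13
[17] read 'a'  n13⇒n14
[18] read 'a'  n14⇒n15  ** P3@[14:18]
[19] read 'b'  n15⇒n7 ·f
[20] read 'c'  n7⇒n2 ·f
[21] read 'b'  n2⇒n3
[22] read 'c'  n3⇒n4
[23] read 'c'  n4⇒n5  ** P0@[19:23]
[24] read 'b'  n5⇒n1 ·f
[25] read 'b'  n1⇒n16  ** P5@[24:25]
[26] read 'c'  n16⇒n2 ·f
[27] read 'b'  n2⇒n3
[28] read 'b'  n3⇒n11  ** P2@[25:28],P5@[27:28]
[29] read 'a'  n11⇒n17 ·f
[30] read 'c'  n17⇒n18
[31] read 'b'  n18⇒n19
[32] read 'a'  n19⇒n20  ** P4@[27:32]
[33] read 'a'  n20⇒n12 ·f
[34] read 'd'  n12⇒n13
[35] read 'b'  n13⇒n1 ·f
[36] read 'c'  n1⇒n2
[37] read 'b'  n2⇒n3
[38] read 'b'  n3⇒n11  ** P2@[35:38],P5@[37:38]
[39] read 'b'  n11⇒n16 ·f  ** P5@[38:39]
[40] read 'c'  n16⇒n2 ·f
[41] read 'a'  n2⇒n6 ·f
[42] read 'c'  n6⇒n0 ·f
[43] read 'b'  n0⇒n1
[44] read 'd'  n1⇒n0 ·f
[45] read 'a'  n0⇒n6
[46] read 'd'  n6⇒n0 ·f
[47] read 'd'  n0⇒n0
[48] read 'd'  n0⇒n0
[49] read 'a'  n0⇒n6
[50] read 'd'  n6⇒n0 ·f
[51] read 'a'  n0⇒n6
[52] read 'b'  n6⇒n7
[53] read 'a'  n7⇒n6 ·f
[54] read 'b'  n6⇒n7
[55] read 'b'  n7⇒n16 ·f  ** P5@[54:55]
[56] read 'a'  n16⇒n17
[57] read 'b'  n17⇒n7 ·f

All matches (sorted): [[6,3],[10,2],[10,5],[18,3],[23,0],[25,5],[28,2],[28,5],[32,4],[38,2],[38,5],[39,5],[55,5]]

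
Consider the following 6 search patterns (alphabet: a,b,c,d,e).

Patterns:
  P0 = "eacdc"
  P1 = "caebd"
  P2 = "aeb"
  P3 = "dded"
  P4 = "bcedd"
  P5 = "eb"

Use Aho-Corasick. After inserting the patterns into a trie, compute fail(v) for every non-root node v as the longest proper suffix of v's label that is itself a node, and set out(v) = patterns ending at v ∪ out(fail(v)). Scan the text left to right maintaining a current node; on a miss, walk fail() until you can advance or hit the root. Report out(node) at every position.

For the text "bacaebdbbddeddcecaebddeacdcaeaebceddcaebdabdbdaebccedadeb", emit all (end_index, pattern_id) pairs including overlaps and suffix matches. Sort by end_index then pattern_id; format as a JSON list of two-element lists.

Construct AC machine:
Trie nodes:
  n0 'ε': a→11 b→18 c→6 d→14 e→1
  n1 'e': a→2 b→23
  n2 'ea': c→3
  n3 'eac': d→4
  n4 'eacd': c→5
  n5 'eacdc': ·  [P0 ends]
  n6 'c': a→7
  n7 'ca': e→8
  n8 'cae': b→9
  n9 'caeb': d→10
  n10 'caebd': ·  [P1 ends]
  n11 'a': e→12
  n12 'ae': b→13
  n13 'aeb': ·  [P2 ends]
  n14 'd': d→15
  n15 'dd': e→16
  n16 'dde': d→17
  n17 'dded': ·  [P3 ends]
  n18 'b': c→19
  n19 'bc': e→20
  n20 'bce': d→21
  n21 'bced': d→22
  n22 'bcedd': ·  [P4 ends]
  n23 'eb': ·  [P5 ends]

Failure links (BFS by depth):
  fail(1) 'e': from fail(0)=0 chase 'e': 0 ⇒ 0;  out=∅∪out(0)=∅
  fail(6) 'c': from fail(0)=0 chase 'c': 0 ⇒ 0;  out=∅∪out(0)=∅
  fail(11) 'a': from fail(0)=0 chase 'a': 0 ⇒ 0;  out=∅∪out(0)=∅
  fail(14) 'd': from fail(0)=0 chase 'd': 0 ⇒ 0;  out=∅∪out(0)=∅
  fail(18) 'b': from fail(0)=0 chase 'b': 0 ⇒ 0;  out=∅∪out(0)=∅
  fail(2) 'ea': from fail(1)=0 chase 'a': 0 ⇒ 11;  out=∅∪out(11)=∅
  fail(7) 'ca': from fail(6)=0 chase 'a': 0 ⇒ 11;  out=∅∪out(11)=∅
  fail(12) 'ae': from fail(11)=0 chase 'e': 0 ⇒ 1;  out=∅∪out(1)=∅
  fail(15) 'dd': from fail(14)=0 chase 'd': 0 ⇒ 14;  out=∅∪out(14)=∅
  fail(19) 'bc': from fail(18)=0 chase 'c': 0 ⇒ 6;  out=∅∪out(6)=∅
  fail(23) 'eb': from fail(1)=0 chase 'b': 0 ⇒ 18;  out={5}∪out(18)={5}
  fail(3) 'eac': from fail(2)=11 chase 'c': 11→0 ⇒ 6;  out=∅∪out(6)=∅
  fail(8) 'cae': from fail(7)=11 chase 'e': 11 ⇒ 12;  out=∅∪out(12)=∅
  fail(13) 'aeb': from fail(12)=1 chase 'b': 1 ⇒ 23;  out={2}∪out(23)={2,5}
  fail(16) 'dde': from fail(15)=14 chase 'e': 14→0 ⇒ 1;  out=∅∪out(1)=∅
  fail(20) 'bce': from fail(19)=6 chase 'e': 6→0 ⇒ 1;  out=∅∪out(1)=∅
  fail(4) 'eacd': from fail(3)=6 chase 'd': 6→0 ⇒ 14;  out=∅∪out(14)=∅
  fail(9) 'caeb': from fail(8)=12 chase 'b': 12 ⇒ 13;  out=∅∪out(13)={2,5}
  fail(17) 'dded': from fail(16)=1 chase 'd': 1→0 ⇒ 14;  out={3}∪out(14)={3}
  fail(21) 'bced': from fail(20)=1 chase 'd': 1→0 ⇒ 14;  out=∅∪out(14)=∅
  fail(5) 'eacdc': from fail(4)=14 chase 'c': 14→0 ⇒ 6;  out={0}∪out(6)={0}
  fail(10) 'caebd': from fail(9)=13 chase 'd': 13→23→18→0 ⇒ 14;  out={1}∪out(14)={1}
  fail(22) 'bcedd': from fail(21)=14 chase 'd': 14 ⇒ 15;  out={4}∪out(15)={4}

Text stream:
pos 0 'b': at 18
pos 1 'a': at 11 (fail-walked)
pos 2 'c': at 6 (fail-walked)
pos 3 'a': at 7
pos 4 'e': at 8
pos 5 'b': at 9  → match P2@[3:5],P5@[4:5]
pos 6 'd': at 10  → match P1@[2:6]
pos 7 'b': at 18 (fail-walked)
pos 8 'b': at 18 (fail-walked)
pos 9 'd': at 14 (fail-walked)
pos 10 'd': at 15
pos 11 'e': at 16
pos 12 'd': at 17  → match P3@[9:12]
pos 13 'd': at 15 (fail-walked)
pos 14 'c': at 6 (fail-walked)
pos 15 'e': at 1 (fail-walked)
pos 16 'c': at 6 (fail-walked)
pos 17 'a': at 7
pos 18 'e': at 8
pos 19 'b': at 9  → match P2@[17:19],P5@[18:19]
pos 20 'd': at 10  → match P1@[16:20]
pos 21 'd': at 15 (fail-walked)
pos 22 'e': at 16
pos 23 'a': at 2 (fail-walked)
pos 24 'c': at 3
pos 25 'd': at 4
pos 26 'c': at 5  → match P0@[22:26]
pos 27 'a': at 7 (fail-walked)
pos 28 'e': at 8
pos 29 'a': at 2 (fail-walked)
pos 30 'e': at 12 (fail-walked)
pos 31 'b': at 13  → match P2@[29:31],P5@[30:31]
pos 32 'c': at 19 (fail-walked)
pos 33 'e': at 20
pos 34 'd': at 21
pos 35 'd': at 22  → match P4@[31:35]
pos 36 'c': at 6 (fail-walked)
pos 37 'a': at 7
pos 38 'e': at 8
pos 39 'b': at 9  → match P2@[37:39],P5@[38:39]
pos 40 'd': at 10  → match P1@[36:40]
pos 41 'a': at 11 (fail-walked)
pos 42 'b': at 18 (fail-walked)
pos 43 'd': at 14 (fail-walked)
pos 44 'b': at 18 (fail-walked)
pos 45 'd': at 14 (fail-walked)
pos 46 'a': at 11 (fail-walked)
pos 47 'e': at 12
pos 48 'b': at 13  → match P2@[46:48],P5@[47:48]
pos 49 'c': at 19 (fail-walked)
pos 50 'c': at 6 (fail-walked)
pos 51 'e': at 1 (fail-walked)
pos 52 'd': at 14 (fail-walked)
pos 53 'a': at 11 (fail-walked)
pos 54 'd': at 14 (fail-walked)
pos 55 'e': at 1 (fail-walked)
pos 56 'b': at 23  → match P5@[55:56]

Result: [[5,2],[5,5],[6,1],[12,3],[19,2],[19,5],[20,1],[26,0],[31,2],[31,5],[35,4],[39,2],[39,5],[40,1],[48,2],[48,5],[56,5]]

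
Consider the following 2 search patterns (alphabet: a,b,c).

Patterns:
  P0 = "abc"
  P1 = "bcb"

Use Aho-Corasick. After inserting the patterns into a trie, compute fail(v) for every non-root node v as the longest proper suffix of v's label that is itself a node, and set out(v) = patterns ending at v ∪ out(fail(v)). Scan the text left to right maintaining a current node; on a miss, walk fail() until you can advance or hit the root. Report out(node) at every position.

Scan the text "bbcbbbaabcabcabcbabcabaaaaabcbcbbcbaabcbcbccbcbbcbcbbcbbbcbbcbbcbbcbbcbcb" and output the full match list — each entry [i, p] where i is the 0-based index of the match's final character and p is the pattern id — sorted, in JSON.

Build automaton:
Trie (insert patterns):
  0='ε' goto a→1 b→4
  1='a' goto b→2
  2='ab' goto c→3
  3='abc' goto ·  [P0 ends]
  4='b' goto c→5
  5='bc' goto b→6
  6='bcb' goto ·  [P1 ends]

Failure links (BFS by depth):
  n1('a'): parent n0 fail=0; on 'a' 0 → fail=0;  out ∅∪∅=∅
  n4('b'): parent n0 fail=0; on 'b' 0 → fail=0;  out ∅∪∅=∅
  n2('ab'): parent n1 fail=0; on 'b' 0 → fail=4;  out ∅∪∅=∅
  n5('bc'): parent n4 fail=0; on 'c' 0 → fail=0;  out ∅∪∅=∅
  n3('abc'): parent n2 fail=4; on 'c' 4 → fail=5;  out {0}∪∅={0}
  n6('bcb'): parent n5 fail=0; on 'b' 0 → fail=4;  out {1}∪∅={1}

Text stream:
[0] read 'b'  n0⇒n4
[1] read 'b'  n4⇒n4 (via fail)
[2] read 'c'  n4⇒n5
[3] read 'b'  n5⇒n6  emit P1@[1:3]
[4] read 'b'  n6⇒n4 (via fail)
[5] read 'b'  n4⇒n4 (via fail)
[6] read 'a'  n4⇒n1 (via fail)
[7] read 'a'  n1⇒n1 (via fail)
[8] read 'b'  n1⇒n2
[9] read 'c'  n2⇒n3  emit P0@[7:9]
[10] read 'a'  n3⇒n1 (via fail)
[11] read 'b'  n1⇒n2
[12] read 'c'  n2⇒n3  emit P0@[10:12]
[13] read 'a'  n3⇒n1 (via fail)
[14] read 'b'  n1⇒n2
[15] read 'c'  n2⇒n3  emit P0@[13:15]
[16] read 'b'  n3⇒n6 (via fail)  emit P1@[14:16]
[17] read 'a'  n6⇒n1 (via fail)
[18] read 'b'  n1⇒n2
[19] read 'c'  n2⇒n3  emit P0@[17:19]
[20] read 'a'  n3⇒n1 (via fail)
[21] read 'b'  n1⇒n2
[22] read 'a'  n2⇒n1 (via fail)
[23] read 'a'  n1⇒n1 (via fail)
[24] read 'a'  n1⇒n1 (via fail)
[25] read 'a'  n1⇒n1 (via fail)
[26] read 'a'  n1⇒n1 (via fail)
[27] read 'b'  n1⇒n2
[28] read 'c'  n2⇒n3  emit P0@[26:28]
[29] read 'b'  n3⇒n6 (via fail)  emit P1@[27:29]
[30] read 'c'  n6⇒n5 (via fail)
[31] read 'b'  n5⇒n6  emit P1@[29:31]
[32] read 'b'  n6⇒n4 (via fail)
[33] read 'c'  n4⇒n5
[34] read 'b'  n5⇒n6  emit P1@[32:34]
[35] read 'a'  n6⇒n1 (via fail)
[36] read 'a'  n1⇒n1 (via fail)
[37] read 'b'  n1⇒n2
[38] read 'c'  n2⇒n3  emit P0@[36:38]
[39] read 'b'  n3⇒n6 (via fail)  emit P1@[37:39]
[40] read 'c'  n6⇒n5 (via fail)
[41] read 'b'  n5⇒n6  emit P1@[39:41]
[42] read 'c'  n6⇒n5 (via fail)
[43] read 'c'  n5⇒n0 (via fail)
[44] read 'b'  n0⇒n4
[45] read 'c'  n4⇒n5
[46] read 'b'  n5⇒n6  emit P1@[44:46]
[47] read 'b'  n6⇒n4 (via fail)
[48] read 'c'  n4⇒n5
[49] read 'b'  n5⇒n6  emit P1@[47:49]
[50] read 'c'  n6⇒n5 (via fail)
[51] read 'b'  n5⇒n6  emit P1@[49:51]
[52] read 'b'  n6⇒n4 (via fail)
[53] read 'c'  n4⇒n5
[54] read 'b'  n5⇒n6  emit P1@[52:54]
[55] read 'b'  n6⇒n4 (via fail)
[56] read 'b'  n4⇒n4 (via fail)
[57] read 'c'  n4⇒n5
[58] read 'b'  n5⇒n6  emit P1@[56:58]
[59] read 'b'  n6⇒n4 (via fail)
[60] read 'c'  n4⇒n5
[61] read 'b'  n5⇒n6  emit P1@[59:61]
[62] read 'b'  n6⇒n4 (via fail)
[63] read 'c'  n4⇒n5
[64] read 'b'  n5⇒n6  emit P1@[62:64]
[65] read 'b'  n6⇒n4 (via fail)
[66] read 'c'  n4⇒n5
[67] read 'b'  n5⇒n6  emit P1@[65:67]
[68] read 'b'  n6⇒n4 (via fail)
[69] read 'c'  n4⇒n5
[70] read 'b'  n5⇒n6  emit P1@[68:70]
[71] read 'c'  n6⇒n5 (via fail)
[72] read 'b'  n5⇒n6  emit P1@[70:72]

Result: [[3,1],[9,0],[12,0],[15,0],[16,1],[19,0],[28,0],[29,1],[31,1],[34,1],[38,0],[39,1],[41,1],[46,1],[49,1],[51,1],[54,1],[58,1],[61,1],[64,1],[67,1],[70,1],[72,1]]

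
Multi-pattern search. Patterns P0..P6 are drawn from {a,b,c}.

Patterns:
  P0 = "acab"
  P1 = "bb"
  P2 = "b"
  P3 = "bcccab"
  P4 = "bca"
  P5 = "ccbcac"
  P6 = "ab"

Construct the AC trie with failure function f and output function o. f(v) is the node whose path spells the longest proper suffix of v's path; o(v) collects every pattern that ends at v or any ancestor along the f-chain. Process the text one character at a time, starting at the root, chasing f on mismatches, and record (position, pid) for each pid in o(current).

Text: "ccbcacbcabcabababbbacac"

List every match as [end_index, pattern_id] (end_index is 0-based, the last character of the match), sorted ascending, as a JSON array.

Build automaton:
Trie (insert patterns):
  n0 'ε': a→1 b→5 c→13
  n1 'a': b→19 c→2
  n2 'ac': a→3
  n3 'aca': b→4
  n4 'acab': ·  ←P0
  n5 'b': b→6 c→7  ←P2
  n6 'bb': ·  ←P1
  n7 'bc': a→12 c→8
  n8 'bcc': c→9
  n9 'bccc': a→10
  n10 'bccca': b→11
  n11 'bcccab': ·  ←P3
  n12 'bca': ·  ←P4
  n13 'c': c→14
  n14 'cc': b→15
  n15 'ccb': c→16
  n16 'ccbc': a→17
  n17 'ccbca': c→18
  n18 'ccbcac': ·  ←P5
  n19 'ab': ·  ←P6

BFS fail/out derivation:
  n1('a'): parent n0 fail=0; on 'a' 0 → fail=0;  out ∅∪∅=∅
  n5('b'): parent n0 fail=0; on 'b' 0 → fail=0;  out {2}∪∅={2}
  n13('c'): parent n0 fail=0; on 'c' 0 → fail=0;  out ∅∪∅=∅
  n2('ac'): parent n1 fail=0; on 'c' 0 → fail=13;  out ∅∪∅=∅
  n6('bb'): parent n5 fail=0; on 'b' 0 → fail=5;  out {1}∪{2}={1,2}
  n7('bc'): parent n5 fail=0; on 'c' 0 → fail=13;  out ∅∪∅=∅
  n14('cc'): parent n13 fail=0; on 'c' 0 → fail=13;  out ∅∪∅=∅
  n19('ab'): parent n1 fail=0; on 'b' 0 → fail=5;  out {6}∪{2}={2,6}
  n3('aca'): parent n2 fail=13; on 'a' 13→0 → fail=1;  out ∅∪∅=∅
  n8('bcc'): parent n7 fail=13; on 'c' 13 → fail=14;  out ∅∪∅=∅
  n12('bca'): parent n7 fail=13; on 'a' 13→0 → fail=1;  out {4}∪∅={4}
  n15('ccb'): parent n14 fail=13; on 'b' 13→0 → fail=5;  out ∅∪{2}={2}
  n4('acab'): parent n3 fail=1; on 'b' 1 → fail=19;  out {0}∪{2,6}={0,2,6}
  n9('bccc'): parent n8 fail=14; on 'c' 14→13 → fail=14;  out ∅∪∅=∅
  n16('ccbc'): parent n15 fail=5; on 'c' 5 → fail=7;  out ∅∪∅=∅
  n10('bccca'): parent n9 fail=14; on 'a' 14→13→0 → fail=1;  out ∅∪∅=∅
  n17('ccbca'): parent n16 fail=7; on 'a' 7 → fail=12;  out ∅∪{4}={4}
  n11('bcccab'): parent n10 fail=1; on 'b' 1 → fail=19;  out {3}∪{2,6}={2,3,6}
  n18('ccbcac'): parent n17 fail=12; on 'c' 12→1 → fail=2;  out {5}∪∅={5}

Run:
pos 0 'c': at 13
pos 1 'c': at 14
pos 2 'b': at 15  ** P2@[2:2]
pos 3 'c': at 16
pos 4 'a': at 17  ** P4@[2:4]
pos 5 'c': at 18  ** P5@[0:5]
pos 6 'b': at 5 (fail-walked)  ** P2@[6:6]
pos 7 'c': at 7
pos 8 'a': at 12  ** P4@[6:8]
pos 9 'b': at 19 (fail-walked)  ** P2@[9:9],P6@[8:9]
pos 10 'c': at 7 (fail-walked)
pos 11 'a': at 12  ** P4@[9:11]
pos 12 'b': at 19 (fail-walked)  ** P2@[12:12],P6@[11:12]
pos 13 'a': at 1 (fail-walked)
pos 14 'b': at 19  ** P2@[14:14],P6@[13:14]
pos 15 'a': at 1 (fail-walked)
pos 16 'b': at 19  ** P2@[16:16],P6@[15:16]
pos 17 'b': at 6 (fail-walked)  ** P1@[16:17],P2@[17:17]
pos 18 'b': at 6 (fail-walked)  ** P1@[17:18],P2@[18:18]
pos 19 'a': at 1 (fail-walked)
pos 20 'c': at 2
pos 21 'a': at 3
pos 22 'c': at 2 (fail-walked)

Matches: [[2,2],[4,4],[5,5],[6,2],[8,4],[9,2],[9,6],[11,4],[12,2],[12,6],[14,2],[14,6],[16,2],[16,6],[17,1],[17,2],[18,1],[18,2]]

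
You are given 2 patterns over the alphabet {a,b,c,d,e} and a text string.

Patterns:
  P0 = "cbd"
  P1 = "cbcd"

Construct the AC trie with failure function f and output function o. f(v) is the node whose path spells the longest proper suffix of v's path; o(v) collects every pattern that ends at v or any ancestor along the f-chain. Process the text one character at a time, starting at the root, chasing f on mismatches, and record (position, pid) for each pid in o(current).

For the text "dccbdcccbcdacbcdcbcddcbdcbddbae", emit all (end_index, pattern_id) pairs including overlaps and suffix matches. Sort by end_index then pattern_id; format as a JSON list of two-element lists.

Construct AC machine:
Trie (insert patterns):
  0='ε' goto c→1
  1='c' goto b→2
  2='cb' goto c→4 d→3
  3='cbd' goto ·  ←P0
  4='cbc' goto d→5
  5='cbcd' goto ·  ←P1

BFS fail/out derivation:
  n1('c'): parent n0 fail=0; on 'c' 0 → fail=0;  out ∅∪∅=∅
  n2('cb'): parent n1 fail=0; on 'b' 0 → fail=0;  out ∅∪∅=∅
  n3('cbd'): parent n2 fail=0; on 'd' 0 → fail=0;  out {0}∪∅={0}
  n4('cbc'): parent n2 fail=0; on 'c' 0 → fail=1;  out ∅∪∅=∅
  n5('cbcd'): parent n4 fail=1; on 'd' 1→0 → fail=0;  out {1}∪∅={1}

Text stream:
i=0 'd': node 0→0
i=1 'c': node 0→1
i=2 'c': node 1→1 ·f
i=3 'b': node 1→2
i=4 'd': node 2→3  emit P0@[2:4]
i=5 'c': node 3→1 ·f
i=6 'c': node 1→1 ·f
i=7 'c': node 1→1 ·f
i=8 'b': node 1→2
i=9 'c': node 2→4
i=10 'd': node 4→5  emit P1@[7:10]
i=11 'a': node 5→0 ·f
i=12 'c': node 0→1
i=13 'b': node 1→2
i=14 'c': node 2→4
i=15 'd': node 4→5  emit P1@[12:15]
i=16 'c': node 5→1 ·f
i=17 'b': node 1→2
i=18 'c': node 2→4
i=19 'd': node 4→5  emit P1@[16:19]
i=20 'd': node 5→0 ·f
i=21 'c': node 0→1
i=22 'b': node 1→2
i=23 'd': node 2→3  emit P0@[21:23]
i=24 'c': node 3→1 ·f
i=25 'b': node 1→2
i=26 'd': node 2→3  emit P0@[24:26]
i=27 'd': node 3→0 ·f
i=28 'b': node 0→0
i=29 'a': node 0→0
i=30 'e': node 0→0

Result: [[4,0],[10,1],[15,1],[19,1],[23,0],[26,0]]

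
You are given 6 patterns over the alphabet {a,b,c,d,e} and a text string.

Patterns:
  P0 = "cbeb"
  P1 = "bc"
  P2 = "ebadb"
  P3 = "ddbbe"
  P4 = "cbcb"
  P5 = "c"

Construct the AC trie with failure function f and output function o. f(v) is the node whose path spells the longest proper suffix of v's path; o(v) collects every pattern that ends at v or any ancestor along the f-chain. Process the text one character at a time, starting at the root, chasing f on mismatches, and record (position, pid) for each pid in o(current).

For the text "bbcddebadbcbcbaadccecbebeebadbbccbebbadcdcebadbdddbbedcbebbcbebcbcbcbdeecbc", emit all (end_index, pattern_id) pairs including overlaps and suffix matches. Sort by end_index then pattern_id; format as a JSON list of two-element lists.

Build:
Trie (insert patterns):
  n0 'ε': b→5 c→1 d→12 e→7
  n1 'c': b→2  ←P5
  n2 'cb': c→17 e→3
  n3 'cbe': b→4
  n4 'cbeb': ·  ←P0
  n5 'b': c→6
  n6 'bc': ·  ←P1
  n7 'e': b→8
  n8 'eb': a→9
  n9 'eba': d→10
  n10 'ebad': b→11
  n11 'ebadb': ·  ←P2
  n12 'd': d→13
  n13 'dd': b→14
  n14 'ddb': b→15
  n15 'ddbb': e→16
  n16 'ddbbe': ·  ←P3
  n17 'cbc': b→18
  n18 'cbcb': ·  ←P4

BFS fail/out derivation:
  n1('c'): parent n0 fail=0; on 'c' 0 → fail=0;  out {5}∪∅={5}
  n5('b'): parent n0 fail=0; on 'b' 0 → fail=0;  out ∅∪∅=∅
  n7('e'): parent n0 fail=0; on 'e' 0 → fail=0;  out ∅∪∅=∅
  n12('d'): parent n0 fail=0; on 'd' 0 → fail=0;  out ∅∪∅=∅
  n2('cb'): parent n1 fail=0; on 'b' 0 → fail=5;  out ∅∪∅=∅
  n6('bc'): parent n5 fail=0; on 'c' 0 → fail=1;  out {1}∪{5}={1,5}
  n8('eb'): parent n7 fail=0; on 'b' 0 → fail=5;  out ∅∪∅=∅
  n13('dd'): parent n12 fail=0; on 'd' 0 → fail=12;  out ∅∪∅=∅
  n3('cbe'): parent n2 fail=5; on 'e' 5→0 → fail=7;  out ∅∪∅=∅
  n9('eba'): parent n8 fail=5; on 'a' 5→0 → fail=0;  out ∅∪∅=∅
  n14('ddb'): parent n13 fail=12; on 'b' 12→0 → fail=5;  out ∅∪∅=∅
  n17('cbc'): parent n2 fail=5; on 'c' 5 → fail=6;  out ∅∪{1,5}={1,5}
  n4('cbeb'): parent n3 fail=7; on 'b' 7 → fail=8;  out {0}∪∅={0}
  n10('ebad'): parent n9 fail=0; on 'd' 0 → fail=12;  out ∅∪∅=∅
  n15('ddbb'): parent n14 fail=5; on 'b' 5→0 → fail=5;  out ∅∪∅=∅
  n18('cbcb'): parent n17 fail=6; on 'b' 6→1 → fail=2;  out {4}∪∅={4}
  n11('ebadb'): parent n10 fail=12; on 'b' 12→0 → fail=5;  out {2}∪∅={2}
  n16('ddbbe'): parent n15 fail=5; on 'e' 5→0 → fail=7;  out {3}∪∅={3}

Text stream:
pos 0 'b': at 5
pos 1 'b': at 5 ·f
pos 2 'c': at 6  → match P1@[1:2],P5@[2:2]
pos 3 'd': at 12 ·f
pos 4 'd': at 13
pos 5 'e': at 7 ·f
pos 6 'b': at 8
pos 7 'a': at 9
pos 8 'd': at 10
pos 9 'b': at 11  → match P2@[5:9]
pos 10 'c': at 6 ·f  → match P1@[9:10],P5@[10:10]
pos 11 'b': at 2 ·f
pos 12 'c': at 17  → match P1@[11:12],P5@[12:12]
pos 13 'b': at 18  → match P4@[10:13]
pos 14 'a': at 0 ·f
pos 15 'a': at 0
pos 16 'd': at 12
pos 17 'c': at 1 ·f  → match P5@[17:17]
pos 18 'c': at 1 ·f  → match P5@[18:18]
pos 19 'e': at 7 ·f
pos 20 'c': at 1 ·f  → match P5@[20:20]
pos 21 'b': at 2
pos 22 'e': at 3
pos 23 'b': at 4  → match P0@[20:23]
pos 24 'e': at 7 ·f
pos 25 'e': at 7 ·f
pos 26 'b': at 8
pos 27 'a': at 9
pos 28 'd': at 10
pos 29 'b': at 11  → match P2@[25:29]
pos 30 'b': at 5 ·f
pos 31 'c': at 6  → match P1@[30:31],P5@[31:31]
pos 32 'c': at 1 ·f  → match P5@[32:32]
pos 33 'b': at 2
pos 34 'e': at 3
pos 35 'b': at 4  → match P0@[32:35]
pos 36 'b': at 5 ·f
pos 37 'a': at 0 ·f
pos 38 'd': at 12
pos 39 'c': at 1 ·f  → match P5@[39:39]
pos 40 'd': at 12 ·f
pos 41 'c': at 1 ·f  → match P5@[41:41]
pos 42 'e': at 7 ·f
pos 43 'b': at 8
pos 44 'a': at 9
pos 45 'd': at 10
pos 46 'b': at 11  → match P2@[42:46]
pos 47 'd': at 12 ·f
pos 48 'd': at 13
pos 49 'd': at 13 ·f
pos 50 'b': at 14
pos 51 'b': at 15
pos 52 'e': at 16  → match P3@[48:52]
pos 53 'd': at 12 ·f
pos 54 'c': at 1 ·f  → match P5@[54:54]
pos 55 'b': at 2
pos 56 'e': at 3
pos 57 'b': at 4  → match P0@[54:57]
pos 58 'b': at 5 ·f
pos 59 'c': at 6  → match P1@[58:59],P5@[59:59]
pos 60 'b': at 2 ·f
pos 61 'e': at 3
pos 62 'b': at 4  → match P0@[59:62]
pos 63 'c': at 6 ·f  → match P1@[62:63],P5@[63:63]
pos 64 'b': at 2 ·f
pos 65 'c': at 17  → match P1@[64:65],P5@[65:65]
pos 66 'b': at 18  → match P4@[63:66]
pos 67 'c': at 17 ·f  → match P1@[66:67],P5@[67:67]
pos 68 'b': at 18  → match P4@[65:68]
pos 69 'd': at 12 ·f
pos 70 'e': at 7 ·f
pos 71 'e': at 7 ·f
pos 72 'c': at 1 ·f  → match P5@[72:72]
pos 73 'b': at 2
pos 74 'c': at 17  → match P1@[73:74],P5@[74:74]

Result: [[2,1],[2,5],[9,2],[10,1],[10,5],[12,1],[12,5],[13,4],[17,5],[18,5],[20,5],[23,0],[29,2],[31,1],[31,5],[32,5],[35,0],[39,5],[41,5],[46,2],[52,3],[54,5],[57,0],[59,1],[59,5],[62,0],[63,1],[63,5],[65,1],[65,5],[66,4],[67,1],[67,5],[68,4],[72,5],[74,1],[74,5]]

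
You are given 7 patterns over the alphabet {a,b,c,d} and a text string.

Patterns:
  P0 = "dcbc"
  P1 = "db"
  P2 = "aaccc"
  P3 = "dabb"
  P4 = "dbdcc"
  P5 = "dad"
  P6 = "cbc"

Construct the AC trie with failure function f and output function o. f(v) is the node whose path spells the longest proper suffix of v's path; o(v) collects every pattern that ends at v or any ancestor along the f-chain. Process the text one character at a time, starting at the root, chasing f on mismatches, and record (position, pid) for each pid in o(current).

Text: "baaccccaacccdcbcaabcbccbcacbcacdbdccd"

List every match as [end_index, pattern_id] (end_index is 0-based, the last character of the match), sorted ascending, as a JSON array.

Construct AC machine:
Trie nodes:
  n0 'ε': a→6 c→18 d→1
  n1 'd': a→11 b→5 c→2
  n2 'dc': b→3
  n3 'dcb': c→4
  n4 'dcbc': ·  [P0 ends]
  n5 'db': d→14  [P1 ends]
  n6 'a': a→7
  n7 'aa': c→8
  n8 'aac': c→9
  n9 'aacc': c→10
  n10 'aaccc': ·  [P2 ends]
  n11 'da': b→12 d→17
  n12 'dab': b→13
  n13 'dabb': ·  [P3 ends]
  n14 'dbd': c→15
  n15 'dbdc': c→16
  n16 'dbdcc': ·  [P4 ends]
  n17 'dad': ·  [P5 ends]
  n18 'c': b→19
  n19 'cb': c→20
  n20 'cbc': ·  [P6 ends]

Failure links (BFS by depth):
  fail(1) 'd': from fail(0)=0 chase 'd': 0 ⇒ 0;  out=∅∪out(0)=∅
  fail(6) 'a': from fail(0)=0 chase 'a': 0 ⇒ 0;  out=∅∪out(0)=∅
  fail(18) 'c': from fail(0)=0 chase 'c': 0 ⇒ 0;  out=∅∪out(0)=∅
  fail(2) 'dc': from fail(1)=0 chase 'c': 0 ⇒ 18;  out=∅∪out(18)=∅
  fail(5) 'db': from fail(1)=0 chase 'b': 0 ⇒ 0;  out={1}∪out(0)={1}
  fail(7) 'aa': from fail(6)=0 chase 'a': 0 ⇒ 6;  out=∅∪out(6)=∅
  fail(11) 'da': from fail(1)=0 chase 'a': 0 ⇒ 6;  out=∅∪out(6)=∅
  fail(19) 'cb': from fail(18)=0 chase 'b': 0 ⇒ 0;  out=∅∪out(0)=∅
  fail(3) 'dcb': from fail(2)=18 chase 'b': 18 ⇒ 19;  out=∅∪out(19)=∅
  fail(8) 'aac': from fail(7)=6 chase 'c': 6→0 ⇒ 18;  out=∅∪out(18)=∅
  fail(12) 'dab': from fail(11)=6 chase 'b': 6→0 ⇒ 0;  out=∅∪out(0)=∅
  fail(14) 'dbd': from fail(5)=0 chase 'd': 0 ⇒ 1;  out=∅∪out(1)=∅
  fail(17) 'dad': from fail(11)=6 chase 'd': 6→0 ⇒ 1;  out={5}∪out(1)={5}
  fail(20) 'cbc': from fail(19)=0 chase 'c': 0 ⇒ 18;  out={6}∪out(18)={6}
  fail(4) 'dcbc': from fail(3)=19 chase 'c': 19 ⇒ 20;  out={0}∪out(20)={0,6}
  fail(9) 'aacc': from fail(8)=18 chase 'c': 18→0 ⇒ 18;  out=∅∪out(18)=∅
  fail(13) 'dabb': from fail(12)=0 chase 'b': 0 ⇒ 0;  out={3}∪out(0)={3}
  fail(15) 'dbdc': from fail(14)=1 chase 'c': 1 ⇒ 2;  out=∅∪out(2)=∅
  fail(10) 'aaccc': from fail(9)=18 chase 'c': 18→0 ⇒ 18;  out={2}∪out(18)={2}
  fail(16) 'dbdcc': from fail(15)=2 chase 'c': 2→18→0 ⇒ 18;  out={4}∪out(18)={4}

Scan:
[0] read 'b'  n0⇒n0
[1] read 'a'  n0⇒n6
[2] read 'a'  n6⇒n7
[3] read 'c'  n7⇒n8
[4] read 'c'  n8⇒n9
[5] read 'c'  n9⇒n10  ** P2@[1:5]
[6] read 'c'  n10⇒n18 (fail-walked)
[7] read 'a'  n18⇒n6 (fail-walked)
[8] read 'a'  n6⇒n7
[9] read 'c'  n7⇒n8
[10] read 'c'  n8⇒n9
[11] read 'c'  n9⇒n10  ** P2@[7:11]
[12] read 'd'  n10⇒n1 (fail-walked)
[13] read 'c'  n1⇒n2
[14] read 'b'  n2⇒n3
[15] read 'c'  n3⇒n4  ** P0@[12:15],P6@[13:15]
[16] read 'a'  n4⇒n6 (fail-walked)
[17] read 'a'  n6⇒n7
[18] read 'b'  n7⇒n0 (fail-walked)
[19] read 'c'  n0⇒n18
[20] read 'b'  n18⇒n19
[21] read 'c'  n19⇒n20  ** P6@[19:21]
[22] read 'c'  n20⇒n18 (fail-walked)
[23] read 'b'  n18⇒n19
[24] read 'c'  n19⇒n20  ** P6@[22:24]
[25] read 'a'  n20⇒n6 (fail-walked)
[26] read 'c'  n6⇒n18 (fail-walked)
[27] read 'b'  n18⇒n19
[28] read 'c'  n19⇒n20  ** P6@[26:28]
[29] read 'a'  n20⇒n6 (fail-walked)
[30] read 'c'  n6⇒n18 (fail-walked)
[31] read 'd'  n18⇒n1 (fail-walked)
[32] read 'b'  n1⇒n5  ** P1@[31:32]
[33] read 'd'  n5⇒n14
[34] read 'c'  n14⇒n15
[35] read 'c'  n15⇒n16  ** P4@[31:35]
[36] read 'd'  n16⇒n1 (fail-walked)

Matches: [[5,2],[11,2],[15,0],[15,6],[21,6],[24,6],[28,6],[32,1],[35,4]]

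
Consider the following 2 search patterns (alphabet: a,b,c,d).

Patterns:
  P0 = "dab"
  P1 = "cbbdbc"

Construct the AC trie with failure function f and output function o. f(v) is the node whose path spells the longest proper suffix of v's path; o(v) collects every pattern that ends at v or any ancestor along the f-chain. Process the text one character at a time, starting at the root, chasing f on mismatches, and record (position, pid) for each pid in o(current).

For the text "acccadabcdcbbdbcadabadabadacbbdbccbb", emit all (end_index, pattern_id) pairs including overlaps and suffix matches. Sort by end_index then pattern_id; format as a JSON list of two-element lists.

Build automaton:
Trie (insert patterns):
  0='ε' goto c→4 d→1
  1='d' goto a→2
  2='da' goto b→3
  3='dab' goto ·  ←P0
  4='c' goto b→5
  5='cb' goto b→6
  6='cbb' goto d→7
  7='cbbd' goto b→8
  8='cbbdb' goto c→9
  9='cbbdbc' goto ·  ←P1

Failure links (BFS by depth):
  fail(1) 'd': from fail(0)=0 chase 'd': 0 ⇒ 0;  out=∅∪out(0)=∅
  fail(4) 'c': from fail(0)=0 chase 'c': 0 ⇒ 0;  out=∅∪out(0)=∅
  fail(2) 'da': from fail(1)=0 chase 'a': 0 ⇒ 0;  out=∅∪out(0)=∅
  fail(5) 'cb': from fail(4)=0 chase 'b': 0 ⇒ 0;  out=∅∪out(0)=∅
  fail(3) 'dab': from fail(2)=0 chase 'b': 0 ⇒ 0;  out={0}∪out(0)={0}
  fail(6) 'cbb': from fail(5)=0 chase 'b': 0 ⇒ 0;  out=∅∪out(0)=∅
  fail(7) 'cbbd': from fail(6)=0 chase 'd': 0 ⇒ 1;  out=∅∪out(1)=∅
  fail(8) 'cbbdb': from fail(7)=1 chase 'b': 1→0 ⇒ 0;  out=∅∪out(0)=∅
  fail(9) 'cbbdbc': from fail(8)=0 chase 'c': 0 ⇒ 4;  out={1}∪out(4)={1}

Scan:
[0] read 'a'  n0⇒n0
[1] read 'c'  n0⇒n4
[2] read 'c'  n4⇒n4 ·f
[3] read 'c'  n4⇒n4 ·f
[4] read 'a'  n4⇒n0 ·f
[5] read 'd'  n0⇒n1
[6] read 'a'  n1⇒n2
[7] read 'b'  n2⇒n3  → match P0@[5:7]
[8] read 'c'  n3⇒n4 ·f
[9] read 'd'  n4⇒n1 ·f
[10] read 'c'  n1⇒n4 ·f
[11] read 'b'  n4⇒n5
[12] read 'b'  n5⇒n6
[13] read 'd'  n6⇒n7
[14] read 'b'  n7⇒n8
[15] read 'c'  n8⇒n9  → match P1@[10:15]
[16] read 'a'  n9⇒n0 ·f
[17] read 'd'  n0⇒n1
[18] read 'a'  n1⇒n2
[19] read 'b'  n2⇒n3  → match P0@[17:19]
[20] read 'a'  n3⇒n0 ·f
[21] read 'd'  n0⇒n1
[22] read 'a'  n1⇒n2
[23] read 'b'  n2⇒n3  → match P0@[21:23]
[24] read 'a'  n3⇒n0 ·f
[25] read 'd'  n0⇒n1
[26] read 'a'  n1⇒n2
[27] read 'c'  n2⇒n4 ·f
[28] read 'b'  n4⇒n5
[29] read 'b'  n5⇒n6
[30] read 'd'  n6⇒n7
[31] read 'b'  n7⇒n8
[32] read 'c'  n8⇒n9  → match P1@[27:32]
[33] read 'c'  n9⇒n4 ·f
[34] read 'b'  n4⇒n5
[35] read 'b'  n5⇒n6

Result: [[7,0],[15,1],[19,0],[23,0],[32,1]]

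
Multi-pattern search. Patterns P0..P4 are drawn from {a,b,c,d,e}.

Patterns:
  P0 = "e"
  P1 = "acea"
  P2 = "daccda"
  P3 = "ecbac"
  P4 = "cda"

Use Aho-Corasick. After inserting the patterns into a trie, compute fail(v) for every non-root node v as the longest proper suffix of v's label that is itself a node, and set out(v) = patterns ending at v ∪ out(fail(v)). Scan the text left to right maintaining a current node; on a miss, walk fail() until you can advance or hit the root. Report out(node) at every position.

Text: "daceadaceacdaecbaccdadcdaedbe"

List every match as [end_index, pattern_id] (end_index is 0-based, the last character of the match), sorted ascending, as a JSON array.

Build:
Trie nodes:
  0='ε' goto a→2 c→16 d→6 e→1
  1='e' goto c→12  ←P0
  2='a' goto c→3
  3='ac' goto e→4
  4='ace' goto a→5
  5='acea' goto ·  ←P1
  6='d' goto a→7
  7='da' goto c→8
  8='dac' goto c→9
  9='dacc' goto d→10
  10='daccd' goto a→11
  11='daccda' goto ·  ←P2
  12='ec' goto b→13
  13='ecb' goto a→14
  14='ecba' goto c→15
  15='ecbac' goto ·  ←P3
  16='c' goto d→17
  17='cd' goto a→18
  18='cda' goto ·  ←P4

Failure links (BFS by depth):
  n1('e'): parent n0 fail=0; on 'e' 0 → fail=0;  out {0}∪∅={0}
  n2('a'): parent n0 fail=0; on 'a' 0 → fail=0;  out ∅∪∅=∅
  n6('d'): parent n0 fail=0; on 'd' 0 → fail=0;  out ∅∪∅=∅
  n16('c'): parent n0 fail=0; on 'c' 0 → fail=0;  out ∅∪∅=∅
  n3('ac'): parent n2 fail=0; on 'c' 0 → fail=16;  out ∅∪∅=∅
  n7('da'): parent n6 fail=0; on 'a' 0 → fail=2;  out ∅∪∅=∅
  n12('ec'): parent n1 fail=0; on 'c' 0 → fail=16;  out ∅∪∅=∅
  n17('cd'): parent n16 fail=0; on 'd' 0 → fail=6;  out ∅∪∅=∅
  n4('ace'): parent n3 fail=16; on 'e' 16→0 → fail=1;  out ∅∪{0}={0}
  n8('dac'): parent n7 fail=2; on 'c' 2 → fail=3;  out ∅∪∅=∅
  n13('ecb'): parent n12 fail=16; on 'b' 16→0 → fail=0;  out ∅∪∅=∅
  n18('cda'): parent n17 fail=6; on 'a' 6 → fail=7;  out {4}∪∅={4}
  n5('acea'): parent n4 fail=1; on 'a' 1→0 → fail=2;  out {1}∪∅={1}
  n9('dacc'): parent n8 fail=3; on 'c' 3→16→0 → fail=16;  out ∅∪∅=∅
  n14('ecba'): parent n13 fail=0; on 'a' 0 → fail=2;  out ∅∪∅=∅
  n10('daccd'): parent n9 fail=16; on 'd' 16 → fail=17;  out ∅∪∅=∅
  n15('ecbac'): parent n14 fail=2; on 'c' 2 → fail=3;  out {3}∪∅={3}
  n11('daccda'): parent n10 fail=17; on 'a' 17 → fail=18;  out {2}∪{4}={2,4}

Run:
[0] read 'd'  n0⇒n6
[1] read 'a'  n6⇒n7
[2] read 'c'  n7⇒n8
[3] read 'e'  n8⇒n4 ·f  emit P0@[3:3]
[4] read 'a'  n4⇒n5  emit P1@[1:4]
[5] read 'd'  n5⇒n6 ·f
[6] read 'a'  n6⇒n7
[7] read 'c'  n7⇒n8
[8] read 'e'  n8⇒n4 ·f  emit P0@[8:8]
[9] read 'a'  n4⇒n5  emit P1@[6:9]
[10] read 'c'  n5⇒n3 ·f
[11] read 'd'  n3⇒n17 ·f
[12] read 'a'  n17⇒n18  emit P4@[10:12]
[13] read 'e'  n18⇒n1 ·f  emit P0@[13:13]
[14] read 'c'  n1⇒n12
[15] read 'b'  n12⇒n13
[16] read 'a'  n13⇒n14
[17] read 'c'  n14⇒n15  emit P3@[13:17]
[18] read 'c'  n15⇒n16 ·f
[19] read 'd'  n16⇒n17
[20] read 'a'  n17⇒n18  emit P4@[18:20]
[21] read 'd'  n18⇒n6 ·f
[22] read 'c'  n6⇒n16 ·f
[23] read 'd'  n16⇒n17
[24] read 'a'  n17⇒n18  emit P4@[22:24]
[25] read 'e'  n18⇒n1 ·f  emit P0@[25:25]
[26] read 'd'  n1⇒n6 ·f
[27] read 'b'  n6⇒n0 ·f
[28] read 'e'  n0⇒n1  emit P0@[28:28]

All matches (sorted): [[3,0],[4,1],[8,0],[9,1],[12,4],[13,0],[17,3],[20,4],[24,4],[25,0],[28,0]]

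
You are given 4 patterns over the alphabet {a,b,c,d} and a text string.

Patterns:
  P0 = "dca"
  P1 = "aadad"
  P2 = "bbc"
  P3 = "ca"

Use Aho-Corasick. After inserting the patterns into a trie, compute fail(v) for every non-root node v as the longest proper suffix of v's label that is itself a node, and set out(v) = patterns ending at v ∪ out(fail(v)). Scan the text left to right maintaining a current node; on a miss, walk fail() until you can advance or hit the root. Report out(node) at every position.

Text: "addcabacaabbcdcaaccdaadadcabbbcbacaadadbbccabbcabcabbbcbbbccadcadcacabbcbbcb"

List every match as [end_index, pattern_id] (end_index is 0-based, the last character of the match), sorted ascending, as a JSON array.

Build automaton:
Trie (insert patterns):
  0='ε' goto a→4 b→9 c→12 d→1
  1='d' goto c→2
  2='dc' goto a→3
  3='dca' goto ·  ←P0
  4='a' goto a→5
  5='aa' goto d→6
  6='aad' goto a→7
  7='aada' goto d→8
  8='aadad' goto ·  ←P1
  9='b' goto b→10
  10='bb' goto c→11
  11='bbc' goto ·  ←P2
  12='c' goto a→13
  13='ca' goto ·  ←P3

BFS fail/out derivation:
  fail(1) 'd': from fail(0)=0 chase 'd': 0 ⇒ 0;  out=∅∪out(0)=∅
  fail(4) 'a': from fail(0)=0 chase 'a': 0 ⇒ 0;  out=∅∪out(0)=∅
  fail(9) 'b': from fail(0)=0 chase 'b': 0 ⇒ 0;  out=∅∪out(0)=∅
  fail(12) 'c': from fail(0)=0 chase 'c': 0 ⇒ 0;  out=∅∪out(0)=∅
  fail(2) 'dc': from fail(1)=0 chase 'c': 0 ⇒ 12;  out=∅∪out(12)=∅
  fail(5) 'aa': from fail(4)=0 chase 'a': 0 ⇒ 4;  out=∅∪out(4)=∅
  fail(10) 'bb': from fail(9)=0 chase 'b': 0 ⇒ 9;  out=∅∪out(9)=∅
  fail(13) 'ca': from fail(12)=0 chase 'a': 0 ⇒ 4;  out={3}∪out(4)={3}
  fail(3) 'dca': from fail(2)=12 chase 'a': 12 ⇒ 13;  out={0}∪out(13)={0,3}
  fail(6) 'aad': from fail(5)=4 chase 'd': 4→0 ⇒ 1;  out=∅∪out(1)=∅
  fail(11) 'bbc': from fail(10)=9 chase 'c': 9→0 ⇒ 12;  out={2}∪out(12)={2}
  fail(7) 'aada': from fail(6)=1 chase 'a': 1→0 ⇒ 4;  out=∅∪out(4)=∅
  fail(8) 'aadad': from fail(7)=4 chase 'd': 4→0 ⇒ 1;  out={1}∪out(1)={1}

Scan:
pos 0 'a': at 4
pos 1 'd': at 1 (fail-walked)
pos 2 'd': at 1 (fail-walked)
pos 3 'c': at 2
pos 4 'a': at 3  ** P0@[2:4],P3@[3:4]
pos 5 'b': at 9 (fail-walked)
pos 6 'a': at 4 (fail-walked)
pos 7 'c': at 12 (fail-walked)
pos 8 'a': at 13  ** P3@[7:8]
pos 9 'a': at 5 (fail-walked)
pos 10 'b': at 9 (fail-walked)
pos 11 'b': at 10
pos 12 'c': at 11  ** P2@[10:12]
pos 13 'd': at 1 (fail-walked)
pos 14 'c': at 2
pos 15 'a': at 3  ** P0@[13:15],P3@[14:15]
pos 16 'a': at 5 (fail-walked)
pos 17 'c': at 12 (fail-walked)
pos 18 'c': at 12 (fail-walked)
pos 19 'd': at 1 (fail-walked)
pos 20 'a': at 4 (fail-walked)
pos 21 'a': at 5
pos 22 'd': at 6
pos 23 'a': at 7
pos 24 'd': at 8  ** P1@[20:24]
pos 25 'c': at 2 (fail-walked)
pos 26 'a': at 3  ** P0@[24:26],P3@[25:26]
pos 27 'b': at 9 (fail-walked)
pos 28 'b': at 10
pos 29 'b': at 10 (fail-walked)
pos 30 'c': at 11  ** P2@[28:30]
pos 31 'b': at 9 (fail-walked)
pos 32 'a': at 4 (fail-walked)
pos 33 'c': at 12 (fail-walked)
pos 34 'a': at 13  ** P3@[33:34]
pos 35 'a': at 5 (fail-walked)
pos 36 'd': at 6
pos 37 'a': at 7
pos 38 'd': at 8  ** P1@[34:38]
pos 39 'b': at 9 (fail-walked)
pos 40 'b': at 10
pos 41 'c': at 11  ** P2@[39:41]
pos 42 'c': at 12 (fail-walked)
pos 43 'a': at 13  ** P3@[42:43]
pos 44 'b': at 9 (fail-walked)
pos 45 'b': at 10
pos 46 'c': at 11  ** P2@[44:46]
pos 47 'a': at 13 (fail-walked)  ** P3@[46:47]
pos 48 'b': at 9 (fail-walked)
pos 49 'c': at 12 (fail-walked)
pos 50 'a': at 13  ** P3@[49:50]
pos 51 'b': at 9 (fail-walked)
pos 52 'b': at 10
pos 53 'b': at 10 (fail-walked)
pos 54 'c': at 11  ** P2@[52:54]
pos 55 'b': at 9 (fail-walked)
pos 56 'b': at 10
pos 57 'b': at 10 (fail-walked)
pos 58 'c': at 11  ** P2@[56:58]
pos 59 'c': at 12 (fail-walked)
pos 60 'a': at 13  ** P3@[59:60]
pos 61 'd': at 1 (fail-walked)
pos 62 'c': at 2
pos 63 'a': at 3  ** P0@[61:63],P3@[62:63]
pos 64 'd': at 1 (fail-walked)
pos 65 'c': at 2
pos 66 'a': at 3  ** P0@[64:66],P3@[65:66]
pos 67 'c': at 12 (fail-walked)
pos 68 'a': at 13  ** P3@[67:68]
pos 69 'b': at 9 (fail-walked)
pos 70 'b': at 10
pos 71 'c': at 11  ** P2@[69:71]
pos 72 'b': at 9 (fail-walked)
pos 73 'b': at 10
pos 74 'c': at 11  ** P2@[72:74]
pos 75 'b': at 9 (fail-walked)

All matches (sorted): [[4,0],[4,3],[8,3],[12,2],[15,0],[15,3],[24,1],[26,0],[26,3],[30,2],[34,3],[38,1],[41,2],[43,3],[46,2],[47,3],[50,3],[54,2],[58,2],[60,3],[63,0],[63,3],[66,0],[66,3],[68,3],[71,2],[74,2]]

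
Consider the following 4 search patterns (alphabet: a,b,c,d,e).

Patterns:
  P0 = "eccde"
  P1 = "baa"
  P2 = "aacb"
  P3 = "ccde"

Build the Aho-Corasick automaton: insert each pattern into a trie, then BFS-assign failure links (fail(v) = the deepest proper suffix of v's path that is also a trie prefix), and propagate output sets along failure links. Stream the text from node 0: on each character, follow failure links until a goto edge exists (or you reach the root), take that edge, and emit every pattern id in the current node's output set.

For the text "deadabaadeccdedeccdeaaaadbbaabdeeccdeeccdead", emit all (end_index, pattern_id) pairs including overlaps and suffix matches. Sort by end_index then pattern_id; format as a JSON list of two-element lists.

Construct AC machine:
Trie (insert patterns):
  n0 'ε': a→9 b→6 c→13 e→1
  n1 'e': c→2
  n2 'ec': c→3
  n3 'ecc': d→4
  n4 'eccd': e→5
  n5 'eccde': ·  [P0 ends]
  n6 'b': a→7
  n7 'ba': a→8
  n8 'baa': ·  [P1 ends]
  n9 'a': a→10
  n10 'aa': c→11
  n11 'aac': b→12
  n12 'aacb': ·  [P2 ends]
  n13 'c': c→14
  n14 'cc': d→15
  n15 'ccd': e→16
  n16 'ccde': ·  [P3 ends]

BFS fail/out derivation:
  n1('e'): parent n0 fail=0; on 'e' 0 → fail=0;  out ∅∪∅=∅
  n6('b'): parent n0 fail=0; on 'b' 0 → fail=0;  out ∅∪∅=∅
  n9('a'): parent n0 fail=0; on 'a' 0 → fail=0;  out ∅∪∅=∅
  n13('c'): parent n0 fail=0; on 'c' 0 → fail=0;  out ∅∪∅=∅
  n2('ec'): parent n1 fail=0; on 'c' 0 → fail=13;  out ∅∪∅=∅
  n7('ba'): parent n6 fail=0; on 'a' 0 → fail=9;  out ∅∪∅=∅
  n10('aa'): parent n9 fail=0; on 'a' 0 → fail=9;  out ∅∪∅=∅
  n14('cc'): parent n13 fail=0; on 'c' 0 → fail=13;  out ∅∪∅=∅
  n3('ecc'): parent n2 fail=13; on 'c' 13 → fail=14;  out ∅∪∅=∅
  n8('baa'): parent n7 fail=9; on 'a' 9 → fail=10;  out {1}∪∅={1}
  n11('aac'): parent n10 fail=9; on 'c' 9→0 → fail=13;  out ∅∪∅=∅
  n15('ccd'): parent n14 fail=13; on 'd' 13→0 → fail=0;  out ∅∪∅=∅
  n4('eccd'): parent n3 fail=14; on 'd' 14 → fail=15;  out ∅∪∅=∅
  n12('aacb'): parent n11 fail=13; on 'b' 13→0 → fail=6;  out {2}∪∅={2}
  n16('ccde'): parent n15 fail=0; on 'e' 0 → fail=1;  out {3}∪∅={3}
  n5('eccde'): parent n4 fail=15; on 'e' 15 → fail=16;  out {0}∪{3}={0,3}

Scan:
i=0 'd': node 0→0
i=1 'e': node 0→1
i=2 'a': node 1→9 (via fail)
i=3 'd': node 9→0 (via fail)
i=4 'a': node 0→9
i=5 'b': node 9→6 (via fail)
i=6 'a': node 6→7
i=7 'a': node 7→8  → match P1@[5:7]
i=8 'd': node 8→0 (via fail)
i=9 'e': node 0→1
i=10 'c': node 1→2
i=11 'c': node 2→3
i=12 'd': node 3→4
i=13 'e': node 4→5  → match P0@[9:13],P3@[10:13]
i=14 'd': node 5→0 (via fail)
i=15 'e': node 0→1
i=16 'c': node 1→2
i=17 'c': node 2→3
i=18 'd': node 3→4
i=19 'e': node 4→5  → match P0@[15:19],P3@[16:19]
i=20 'a': node 5→9 (via fail)
i=21 'a': node 9→10
i=22 'a': node 10→10 (via fail)
i=23 'a': node 10→10 (via fail)
i=24 'd': node 10→0 (via fail)
i=25 'b': node 0→6
i=26 'b': node 6→6 (via fail)
i=27 'a': node 6→7
i=28 'a': node 7→8  → match P1@[26:28]
i=29 'b': node 8→6 (via fail)
i=30 'd': node 6→0 (via fail)
i=31 'e': node 0→1
i=32 'e': node 1→1 (via fail)
i=33 'c': node 1→2
i=34 'c': node 2→3
i=35 'd': node 3→4
i=36 'e': node 4→5  → match P0@[32:36],P3@[33:36]
i=37 'e': node 5→1 (via fail)
i=38 'c': node 1→2
i=39 'c': node 2→3
i=40 'd': node 3→4
i=41 'e': node 4→5  → match P0@[37:41],P3@[38:41]
i=42 'a': node 5→9 (via fail)
i=43 'd': node 9→0 (via fail)

All matches (sorted): [[7,1],[13,0],[13,3],[19,0],[19,3],[28,1],[36,0],[36,3],[41,0],[41,3]]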